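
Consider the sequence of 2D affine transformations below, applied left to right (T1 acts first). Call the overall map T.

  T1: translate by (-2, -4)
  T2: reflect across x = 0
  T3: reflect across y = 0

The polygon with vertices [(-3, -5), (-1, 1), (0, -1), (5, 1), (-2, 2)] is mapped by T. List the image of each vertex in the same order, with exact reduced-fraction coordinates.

T1 translate by (-2, -4): (-3, -5) → (-5, -9); (-1, 1) → (-3, -3); (0, -1) → (-2, -5); (5, 1) → (3, -3); (-2, 2) → (-4, -2)
T2 reflect across x = 0: (-5, -9) → (5, -9); (-3, -3) → (3, -3); (-2, -5) → (2, -5); (3, -3) → (-3, -3); (-4, -2) → (4, -2)
T3 reflect across y = 0: (5, -9) → (5, 9); (3, -3) → (3, 3); (2, -5) → (2, 5); (-3, -3) → (-3, 3); (4, -2) → (4, 2)

image vertices: (5, 9), (3, 3), (2, 5), (-3, 3), (4, 2)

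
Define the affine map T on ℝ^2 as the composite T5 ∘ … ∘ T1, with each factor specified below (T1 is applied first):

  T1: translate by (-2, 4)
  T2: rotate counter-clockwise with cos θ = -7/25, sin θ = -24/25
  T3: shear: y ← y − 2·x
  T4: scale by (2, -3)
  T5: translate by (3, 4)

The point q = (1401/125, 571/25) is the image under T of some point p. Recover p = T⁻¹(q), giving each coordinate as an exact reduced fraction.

T1 = [1 0 -2; 0 1 4; 0 0 1]
T2·T1 = [-7/25 24/25 22/5; -24/25 -7/25 4/5; 0 0 1]
T3·…·T1 = [-7/25 24/25 22/5; -2/5 -11/5 -8; 0 0 1]
T4·…·T1 = [-14/25 48/25 44/5; 6/5 33/5 24; 0 0 1]
T5·…·T1 = [-14/25 48/25 59/5; 6/5 33/5 28; 0 0 1]
det M = -6; M⁻¹ = [-11/10 8/25 201/50; 1/5 7/75 -373/75; 0 0 1]
M⁻¹ · (1401/125, 571/25)ᵀ = (-1, -3/5)ᵀ

p = (-1, -3/5)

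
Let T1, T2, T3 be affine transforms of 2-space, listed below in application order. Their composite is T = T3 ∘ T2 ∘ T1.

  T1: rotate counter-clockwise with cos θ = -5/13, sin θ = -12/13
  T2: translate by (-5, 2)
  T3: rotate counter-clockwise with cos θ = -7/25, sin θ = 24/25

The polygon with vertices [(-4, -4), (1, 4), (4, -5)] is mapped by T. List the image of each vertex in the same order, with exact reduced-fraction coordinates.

T1 rotate counter-clockwise with cos θ = -5/13, sin θ = -12/13: (-4, -4) → (-28/13, 68/13); (1, 4) → (43/13, -32/13); (4, -5) → (-80/13, -23/13)
T2 translate by (-5, 2): (-28/13, 68/13) → (-93/13, 94/13); (43/13, -32/13) → (-22/13, -6/13); (-80/13, -23/13) → (-145/13, 3/13)
T3 rotate counter-clockwise with cos θ = -7/25, sin θ = 24/25: (-93/13, 94/13) → (-321/65, -578/65); (-22/13, -6/13) → (298/325, -486/325); (-145/13, 3/13) → (943/325, -3501/325)

image vertices: (-321/65, -578/65), (298/325, -486/325), (943/325, -3501/325)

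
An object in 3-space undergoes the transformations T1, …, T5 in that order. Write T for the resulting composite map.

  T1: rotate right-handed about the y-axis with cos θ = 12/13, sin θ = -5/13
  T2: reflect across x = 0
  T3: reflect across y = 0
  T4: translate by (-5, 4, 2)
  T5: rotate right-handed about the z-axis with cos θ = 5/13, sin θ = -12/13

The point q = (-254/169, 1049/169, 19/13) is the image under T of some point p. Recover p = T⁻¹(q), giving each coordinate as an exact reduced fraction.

p = (1, 3, -1)

T1 = [12/13 0 -5/13 0; 0 1 0 0; 5/13 0 12/13 0; 0 0 0 1]
T2·T1 = [-12/13 0 5/13 0; 0 1 0 0; 5/13 0 12/13 0; 0 0 0 1]
T3·…·T1 = [-12/13 0 5/13 0; 0 -1 0 0; 5/13 0 12/13 0; 0 0 0 1]
T4·…·T1 = [-12/13 0 5/13 -5; 0 -1 0 4; 5/13 0 12/13 2; 0 0 0 1]
T5·…·T1 = [-60/169 -12/13 25/169 23/13; 144/169 -5/13 -60/169 80/13; 5/13 0 12/13 2; 0 0 0 1]
det M = 1; M⁻¹ = [-60/169 144/169 5/13 -70/13; -12/13 -5/13 0 4; 25/169 -60/169 12/13 1/13; 0 0 0 1]
M⁻¹ · (-254/169, 1049/169, 19/13)ᵀ = (1, 3, -1)ᵀ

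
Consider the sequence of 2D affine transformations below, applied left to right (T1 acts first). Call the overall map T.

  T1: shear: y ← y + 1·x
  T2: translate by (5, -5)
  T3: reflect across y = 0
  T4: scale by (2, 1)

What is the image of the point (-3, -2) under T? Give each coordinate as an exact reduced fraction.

T(p) = (4, 10)

T1 shear: y ← y + 1·x: (-3, -2) → (-3, -5)
T2 translate by (5, -5): (-3, -5) → (2, -10)
T3 reflect across y = 0: (2, -10) → (2, 10)
T4 scale by (2, 1): (2, 10) → (4, 10)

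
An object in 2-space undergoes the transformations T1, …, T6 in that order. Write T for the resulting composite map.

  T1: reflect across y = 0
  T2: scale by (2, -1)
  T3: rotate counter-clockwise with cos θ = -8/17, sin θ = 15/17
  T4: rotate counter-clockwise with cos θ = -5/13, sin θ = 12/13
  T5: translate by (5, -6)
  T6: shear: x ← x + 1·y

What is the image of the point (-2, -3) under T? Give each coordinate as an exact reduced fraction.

T(p) = (930/221, -222/221)

T1 reflect across y = 0: (-2, -3) → (-2, 3)
T2 scale by (2, -1): (-2, 3) → (-4, -3)
T3 rotate counter-clockwise with cos θ = -8/17, sin θ = 15/17: (-4, -3) → (77/17, -36/17)
T4 rotate counter-clockwise with cos θ = -5/13, sin θ = 12/13: (77/17, -36/17) → (47/221, 1104/221)
T5 translate by (5, -6): (47/221, 1104/221) → (1152/221, -222/221)
T6 shear: x ← x + 1·y: (1152/221, -222/221) → (930/221, -222/221)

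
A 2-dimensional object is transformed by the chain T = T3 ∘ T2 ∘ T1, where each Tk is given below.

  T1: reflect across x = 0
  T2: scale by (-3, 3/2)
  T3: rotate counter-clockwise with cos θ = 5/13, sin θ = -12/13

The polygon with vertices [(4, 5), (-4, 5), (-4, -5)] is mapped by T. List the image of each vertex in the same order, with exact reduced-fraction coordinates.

T1 reflect across x = 0: (4, 5) → (-4, 5); (-4, 5) → (4, 5); (-4, -5) → (4, -5)
T2 scale by (-3, 3/2): (-4, 5) → (12, 15/2); (4, 5) → (-12, 15/2); (4, -5) → (-12, -15/2)
T3 rotate counter-clockwise with cos θ = 5/13, sin θ = -12/13: (12, 15/2) → (150/13, -213/26); (-12, 15/2) → (30/13, 363/26); (-12, -15/2) → (-150/13, 213/26)

image vertices: (150/13, -213/26), (30/13, 363/26), (-150/13, 213/26)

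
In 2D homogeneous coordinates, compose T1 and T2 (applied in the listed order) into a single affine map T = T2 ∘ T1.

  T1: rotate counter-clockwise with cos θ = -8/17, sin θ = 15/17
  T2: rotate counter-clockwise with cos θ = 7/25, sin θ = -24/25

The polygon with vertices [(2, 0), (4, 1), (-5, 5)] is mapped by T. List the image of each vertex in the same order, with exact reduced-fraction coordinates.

T1 rotate counter-clockwise with cos θ = -8/17, sin θ = 15/17: (2, 0) → (-16/17, 30/17); (4, 1) → (-47/17, 52/17); (-5, 5) → (-35/17, -115/17)
T2 rotate counter-clockwise with cos θ = 7/25, sin θ = -24/25: (-16/17, 30/17) → (608/425, 594/425); (-47/17, 52/17) → (919/425, 1492/425); (-35/17, -115/17) → (-601/85, 7/85)

image vertices: (608/425, 594/425), (919/425, 1492/425), (-601/85, 7/85)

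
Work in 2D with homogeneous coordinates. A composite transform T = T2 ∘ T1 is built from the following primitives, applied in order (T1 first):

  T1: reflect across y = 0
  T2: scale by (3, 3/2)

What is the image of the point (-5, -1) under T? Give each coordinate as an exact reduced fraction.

T(p) = (-15, 3/2)

T1 reflect across y = 0: (-5, -1) → (-5, 1)
T2 scale by (3, 3/2): (-5, 1) → (-15, 3/2)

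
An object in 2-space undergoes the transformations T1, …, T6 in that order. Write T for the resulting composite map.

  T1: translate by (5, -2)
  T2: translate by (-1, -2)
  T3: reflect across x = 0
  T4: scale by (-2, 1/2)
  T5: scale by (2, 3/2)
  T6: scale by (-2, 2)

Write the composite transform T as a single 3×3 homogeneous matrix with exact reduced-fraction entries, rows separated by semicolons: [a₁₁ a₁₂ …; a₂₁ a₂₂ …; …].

T1 = [1 0 5; 0 1 -2; 0 0 1]
T2·T1 = [1 0 4; 0 1 -4; 0 0 1]
T3·…·T1 = [-1 0 -4; 0 1 -4; 0 0 1]
T4·…·T1 = [2 0 8; 0 1/2 -2; 0 0 1]
T5·…·T1 = [4 0 16; 0 3/4 -3; 0 0 1]
T6·…·T1 = [-8 0 -32; 0 3/2 -6; 0 0 1]

T = [-8 0 -32; 0 3/2 -6; 0 0 1]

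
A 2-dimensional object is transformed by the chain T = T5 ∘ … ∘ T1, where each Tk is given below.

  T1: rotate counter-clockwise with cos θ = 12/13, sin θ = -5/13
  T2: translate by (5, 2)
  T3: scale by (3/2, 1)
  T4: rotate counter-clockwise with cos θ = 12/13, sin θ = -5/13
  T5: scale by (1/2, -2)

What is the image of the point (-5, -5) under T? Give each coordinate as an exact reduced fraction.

T(p) = (-405/338, -84/169)

T1 rotate counter-clockwise with cos θ = 12/13, sin θ = -5/13: (-5, -5) → (-85/13, -35/13)
T2 translate by (5, 2): (-85/13, -35/13) → (-20/13, -9/13)
T3 scale by (3/2, 1): (-20/13, -9/13) → (-30/13, -9/13)
T4 rotate counter-clockwise with cos θ = 12/13, sin θ = -5/13: (-30/13, -9/13) → (-405/169, 42/169)
T5 scale by (1/2, -2): (-405/169, 42/169) → (-405/338, -84/169)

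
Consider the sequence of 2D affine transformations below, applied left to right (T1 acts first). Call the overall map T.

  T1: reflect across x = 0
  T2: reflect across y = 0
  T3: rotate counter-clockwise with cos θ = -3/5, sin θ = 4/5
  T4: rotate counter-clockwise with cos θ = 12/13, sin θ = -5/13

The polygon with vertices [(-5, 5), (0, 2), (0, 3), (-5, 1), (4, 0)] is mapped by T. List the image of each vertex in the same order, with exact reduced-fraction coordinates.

image vertices: (47/13, 79/13), (126/65, 32/65), (189/65, 48/65), (-17/65, 331/65), (64/65, -252/65)

T1 reflect across x = 0: (-5, 5) → (5, 5); (0, 2) → (0, 2); (0, 3) → (0, 3); (-5, 1) → (5, 1); (4, 0) → (-4, 0)
T2 reflect across y = 0: (5, 5) → (5, -5); (0, 2) → (0, -2); (0, 3) → (0, -3); (5, 1) → (5, -1); (-4, 0) → (-4, 0)
T3 rotate counter-clockwise with cos θ = -3/5, sin θ = 4/5: (5, -5) → (1, 7); (0, -2) → (8/5, 6/5); (0, -3) → (12/5, 9/5); (5, -1) → (-11/5, 23/5); (-4, 0) → (12/5, -16/5)
T4 rotate counter-clockwise with cos θ = 12/13, sin θ = -5/13: (1, 7) → (47/13, 79/13); (8/5, 6/5) → (126/65, 32/65); (12/5, 9/5) → (189/65, 48/65); (-11/5, 23/5) → (-17/65, 331/65); (12/5, -16/5) → (64/65, -252/65)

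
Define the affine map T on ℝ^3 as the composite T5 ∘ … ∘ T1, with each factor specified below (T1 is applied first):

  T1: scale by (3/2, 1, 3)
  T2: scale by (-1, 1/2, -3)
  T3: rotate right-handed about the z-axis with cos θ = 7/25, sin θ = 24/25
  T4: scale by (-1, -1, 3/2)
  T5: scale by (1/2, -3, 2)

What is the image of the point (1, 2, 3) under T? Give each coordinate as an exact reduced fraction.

T(p) = (69/100, -87/25, -81)

T1 scale by (3/2, 1, 3): (1, 2, 3) → (3/2, 2, 9)
T2 scale by (-1, 1/2, -3): (3/2, 2, 9) → (-3/2, 1, -27)
T3 rotate right-handed about the z-axis with cos θ = 7/25, sin θ = 24/25: (-3/2, 1, -27) → (-69/50, -29/25, -27)
T4 scale by (-1, -1, 3/2): (-69/50, -29/25, -27) → (69/50, 29/25, -81/2)
T5 scale by (1/2, -3, 2): (69/50, 29/25, -81/2) → (69/100, -87/25, -81)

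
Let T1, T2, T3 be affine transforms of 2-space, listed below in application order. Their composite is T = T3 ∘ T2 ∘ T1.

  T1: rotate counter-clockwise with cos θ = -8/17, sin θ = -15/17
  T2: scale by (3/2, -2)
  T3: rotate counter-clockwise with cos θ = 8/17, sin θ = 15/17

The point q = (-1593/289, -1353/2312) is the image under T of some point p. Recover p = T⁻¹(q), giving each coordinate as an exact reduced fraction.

p = (3, -3/4)

T1 = [-8/17 15/17 0; -15/17 -8/17 0; 0 0 1]
T2·T1 = [-12/17 45/34 0; 30/17 16/17 0; 0 0 1]
T3·…·T1 = [-546/289 -60/289 0; 60/289 931/578 0; 0 0 1]
det M = -3; M⁻¹ = [-931/1734 -20/289 0; 20/289 182/289 0; 0 0 1]
M⁻¹ · (-1593/289, -1353/2312)ᵀ = (3, -3/4)ᵀ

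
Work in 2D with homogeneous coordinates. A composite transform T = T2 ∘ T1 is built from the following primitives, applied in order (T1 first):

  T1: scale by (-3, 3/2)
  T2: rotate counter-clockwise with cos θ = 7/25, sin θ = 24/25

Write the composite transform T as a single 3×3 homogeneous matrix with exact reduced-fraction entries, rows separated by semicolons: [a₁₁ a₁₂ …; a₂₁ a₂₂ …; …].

T = [-21/25 -36/25 0; -72/25 21/50 0; 0 0 1]

T1 = [-3 0 0; 0 3/2 0; 0 0 1]
T2·T1 = [-21/25 -36/25 0; -72/25 21/50 0; 0 0 1]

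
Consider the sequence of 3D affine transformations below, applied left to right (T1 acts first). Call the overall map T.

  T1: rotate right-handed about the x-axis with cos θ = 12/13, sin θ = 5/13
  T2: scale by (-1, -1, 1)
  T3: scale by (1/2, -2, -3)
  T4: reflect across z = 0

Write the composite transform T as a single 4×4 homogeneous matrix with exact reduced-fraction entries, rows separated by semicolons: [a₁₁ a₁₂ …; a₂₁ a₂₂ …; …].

T1 = [1 0 0 0; 0 12/13 -5/13 0; 0 5/13 12/13 0; 0 0 0 1]
T2·T1 = [-1 0 0 0; 0 -12/13 5/13 0; 0 5/13 12/13 0; 0 0 0 1]
T3·…·T1 = [-1/2 0 0 0; 0 24/13 -10/13 0; 0 -15/13 -36/13 0; 0 0 0 1]
T4·…·T1 = [-1/2 0 0 0; 0 24/13 -10/13 0; 0 15/13 36/13 0; 0 0 0 1]

T = [-1/2 0 0 0; 0 24/13 -10/13 0; 0 15/13 36/13 0; 0 0 0 1]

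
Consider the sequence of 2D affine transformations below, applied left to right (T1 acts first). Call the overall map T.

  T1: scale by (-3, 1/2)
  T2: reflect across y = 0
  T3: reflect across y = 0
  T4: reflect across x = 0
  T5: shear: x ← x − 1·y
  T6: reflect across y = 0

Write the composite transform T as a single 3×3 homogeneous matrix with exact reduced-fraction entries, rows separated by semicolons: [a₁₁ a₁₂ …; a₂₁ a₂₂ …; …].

T = [3 -1/2 0; 0 -1/2 0; 0 0 1]

T1 = [-3 0 0; 0 1/2 0; 0 0 1]
T2·T1 = [-3 0 0; 0 -1/2 0; 0 0 1]
T3·…·T1 = [-3 0 0; 0 1/2 0; 0 0 1]
T4·…·T1 = [3 0 0; 0 1/2 0; 0 0 1]
T5·…·T1 = [3 -1/2 0; 0 1/2 0; 0 0 1]
T6·…·T1 = [3 -1/2 0; 0 -1/2 0; 0 0 1]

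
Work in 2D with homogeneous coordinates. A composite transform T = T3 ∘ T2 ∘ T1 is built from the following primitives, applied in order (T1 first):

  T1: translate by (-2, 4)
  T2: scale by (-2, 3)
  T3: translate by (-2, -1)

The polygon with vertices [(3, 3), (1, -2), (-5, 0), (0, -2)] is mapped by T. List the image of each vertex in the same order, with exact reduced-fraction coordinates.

image vertices: (-4, 20), (0, 5), (12, 11), (2, 5)

T1 translate by (-2, 4): (3, 3) → (1, 7); (1, -2) → (-1, 2); (-5, 0) → (-7, 4); (0, -2) → (-2, 2)
T2 scale by (-2, 3): (1, 7) → (-2, 21); (-1, 2) → (2, 6); (-7, 4) → (14, 12); (-2, 2) → (4, 6)
T3 translate by (-2, -1): (-2, 21) → (-4, 20); (2, 6) → (0, 5); (14, 12) → (12, 11); (4, 6) → (2, 5)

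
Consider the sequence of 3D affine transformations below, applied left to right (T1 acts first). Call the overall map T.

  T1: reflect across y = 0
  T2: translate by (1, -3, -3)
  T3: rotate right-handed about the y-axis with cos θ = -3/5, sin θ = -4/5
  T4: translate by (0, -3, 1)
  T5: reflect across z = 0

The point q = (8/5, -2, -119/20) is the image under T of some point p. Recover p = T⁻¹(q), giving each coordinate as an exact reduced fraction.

p = (2, -4, -5/4)

T1 = [1 0 0 0; 0 -1 0 0; 0 0 1 0; 0 0 0 1]
T2·T1 = [1 0 0 1; 0 -1 0 -3; 0 0 1 -3; 0 0 0 1]
T3·…·T1 = [-3/5 0 -4/5 9/5; 0 -1 0 -3; 4/5 0 -3/5 13/5; 0 0 0 1]
T4·…·T1 = [-3/5 0 -4/5 9/5; 0 -1 0 -6; 4/5 0 -3/5 18/5; 0 0 0 1]
T5·…·T1 = [-3/5 0 -4/5 9/5; 0 -1 0 -6; -4/5 0 3/5 -18/5; 0 0 0 1]
det M = 1; M⁻¹ = [-3/5 0 -4/5 -9/5; 0 -1 0 -6; -4/5 0 3/5 18/5; 0 0 0 1]
M⁻¹ · (8/5, -2, -119/20)ᵀ = (2, -4, -5/4)ᵀ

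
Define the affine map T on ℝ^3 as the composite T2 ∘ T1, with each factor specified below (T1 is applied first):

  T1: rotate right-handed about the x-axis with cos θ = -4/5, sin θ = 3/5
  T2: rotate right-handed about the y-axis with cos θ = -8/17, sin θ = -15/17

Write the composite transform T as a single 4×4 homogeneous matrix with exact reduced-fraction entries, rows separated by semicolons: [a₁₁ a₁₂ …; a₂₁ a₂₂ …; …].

T1 = [1 0 0 0; 0 -4/5 -3/5 0; 0 3/5 -4/5 0; 0 0 0 1]
T2·T1 = [-8/17 -9/17 12/17 0; 0 -4/5 -3/5 0; 15/17 -24/85 32/85 0; 0 0 0 1]

T = [-8/17 -9/17 12/17 0; 0 -4/5 -3/5 0; 15/17 -24/85 32/85 0; 0 0 0 1]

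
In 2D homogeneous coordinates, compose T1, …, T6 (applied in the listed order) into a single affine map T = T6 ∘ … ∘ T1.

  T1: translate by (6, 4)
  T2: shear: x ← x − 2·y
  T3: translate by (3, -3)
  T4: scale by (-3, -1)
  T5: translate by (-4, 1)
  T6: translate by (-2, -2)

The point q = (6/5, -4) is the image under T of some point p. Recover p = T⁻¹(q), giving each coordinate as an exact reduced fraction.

p = (3/5, 2)

T1 = [1 0 6; 0 1 4; 0 0 1]
T2·T1 = [1 -2 -2; 0 1 4; 0 0 1]
T3·…·T1 = [1 -2 1; 0 1 1; 0 0 1]
T4·…·T1 = [-3 6 -3; 0 -1 -1; 0 0 1]
T5·…·T1 = [-3 6 -7; 0 -1 0; 0 0 1]
T6·…·T1 = [-3 6 -9; 0 -1 -2; 0 0 1]
det M = 3; M⁻¹ = [-1/3 -2 -7; 0 -1 -2; 0 0 1]
M⁻¹ · (6/5, -4)ᵀ = (3/5, 2)ᵀ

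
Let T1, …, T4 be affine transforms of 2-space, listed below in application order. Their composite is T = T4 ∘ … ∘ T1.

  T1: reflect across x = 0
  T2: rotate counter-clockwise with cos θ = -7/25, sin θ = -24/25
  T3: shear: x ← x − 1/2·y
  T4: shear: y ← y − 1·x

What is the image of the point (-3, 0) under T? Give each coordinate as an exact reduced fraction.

T1 reflect across x = 0: (-3, 0) → (3, 0)
T2 rotate counter-clockwise with cos θ = -7/25, sin θ = -24/25: (3, 0) → (-21/25, -72/25)
T3 shear: x ← x − 1/2·y: (-21/25, -72/25) → (3/5, -72/25)
T4 shear: y ← y − 1·x: (3/5, -72/25) → (3/5, -87/25)

T(p) = (3/5, -87/25)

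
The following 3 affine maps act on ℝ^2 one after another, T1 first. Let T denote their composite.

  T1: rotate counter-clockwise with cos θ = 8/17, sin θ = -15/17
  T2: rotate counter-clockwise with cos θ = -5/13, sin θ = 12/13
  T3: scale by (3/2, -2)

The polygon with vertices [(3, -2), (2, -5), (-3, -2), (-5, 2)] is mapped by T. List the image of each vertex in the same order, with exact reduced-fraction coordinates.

T1 rotate counter-clockwise with cos θ = 8/17, sin θ = -15/17: (3, -2) → (-6/17, -61/17); (2, -5) → (-59/17, -70/17); (-3, -2) → (-54/17, 29/17); (-5, 2) → (-10/17, 91/17)
T2 rotate counter-clockwise with cos θ = -5/13, sin θ = 12/13: (-6/17, -61/17) → (762/221, 233/221); (-59/17, -70/17) → (1135/221, -358/221); (-54/17, 29/17) → (-6/17, -61/17); (-10/17, 91/17) → (-1042/221, -575/221)
T3 scale by (3/2, -2): (762/221, 233/221) → (1143/221, -466/221); (1135/221, -358/221) → (3405/442, 716/221); (-6/17, -61/17) → (-9/17, 122/17); (-1042/221, -575/221) → (-1563/221, 1150/221)

image vertices: (1143/221, -466/221), (3405/442, 716/221), (-9/17, 122/17), (-1563/221, 1150/221)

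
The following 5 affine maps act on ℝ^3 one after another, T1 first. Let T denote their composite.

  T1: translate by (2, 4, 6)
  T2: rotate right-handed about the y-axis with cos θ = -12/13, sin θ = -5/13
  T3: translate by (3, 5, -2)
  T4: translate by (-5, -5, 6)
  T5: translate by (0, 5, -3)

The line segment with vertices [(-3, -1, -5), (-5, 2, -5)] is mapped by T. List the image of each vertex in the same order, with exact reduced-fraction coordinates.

image vertices: (-19/13, 8, -4/13), (5/13, 11, -14/13)

T1 translate by (2, 4, 6): (-3, -1, -5) → (-1, 3, 1); (-5, 2, -5) → (-3, 6, 1)
T2 rotate right-handed about the y-axis with cos θ = -12/13, sin θ = -5/13: (-1, 3, 1) → (7/13, 3, -17/13); (-3, 6, 1) → (31/13, 6, -27/13)
T3 translate by (3, 5, -2): (7/13, 3, -17/13) → (46/13, 8, -43/13); (31/13, 6, -27/13) → (70/13, 11, -53/13)
T4 translate by (-5, -5, 6): (46/13, 8, -43/13) → (-19/13, 3, 35/13); (70/13, 11, -53/13) → (5/13, 6, 25/13)
T5 translate by (0, 5, -3): (-19/13, 3, 35/13) → (-19/13, 8, -4/13); (5/13, 6, 25/13) → (5/13, 11, -14/13)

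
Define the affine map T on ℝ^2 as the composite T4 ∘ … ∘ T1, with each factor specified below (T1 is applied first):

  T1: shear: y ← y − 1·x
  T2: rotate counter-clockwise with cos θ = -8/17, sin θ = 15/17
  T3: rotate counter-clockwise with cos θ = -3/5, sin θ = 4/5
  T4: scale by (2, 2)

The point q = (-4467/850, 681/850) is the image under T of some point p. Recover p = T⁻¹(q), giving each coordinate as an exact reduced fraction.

p = (3/4, -9/5)

T1 = [1 0 0; -1 1 0; 0 0 1]
T2·T1 = [7/17 -15/17 0; 23/17 -8/17 0; 0 0 1]
T3·…·T1 = [-113/85 77/85 0; -41/85 -36/85 0; 0 0 1]
T4·…·T1 = [-226/85 154/85 0; -82/85 -72/85 0; 0 0 1]
det M = 4; M⁻¹ = [-18/85 -77/170 0; 41/170 -113/170 0; 0 0 1]
M⁻¹ · (-4467/850, 681/850)ᵀ = (3/4, -9/5)ᵀ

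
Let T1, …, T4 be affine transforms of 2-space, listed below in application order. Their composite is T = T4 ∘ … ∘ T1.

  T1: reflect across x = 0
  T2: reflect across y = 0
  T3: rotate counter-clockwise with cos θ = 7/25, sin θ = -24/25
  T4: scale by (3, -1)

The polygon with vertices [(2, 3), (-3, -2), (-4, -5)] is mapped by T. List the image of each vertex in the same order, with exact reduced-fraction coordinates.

T1 reflect across x = 0: (2, 3) → (-2, 3); (-3, -2) → (3, -2); (-4, -5) → (4, -5)
T2 reflect across y = 0: (-2, 3) → (-2, -3); (3, -2) → (3, 2); (4, -5) → (4, 5)
T3 rotate counter-clockwise with cos θ = 7/25, sin θ = -24/25: (-2, -3) → (-86/25, 27/25); (3, 2) → (69/25, -58/25); (4, 5) → (148/25, -61/25)
T4 scale by (3, -1): (-86/25, 27/25) → (-258/25, -27/25); (69/25, -58/25) → (207/25, 58/25); (148/25, -61/25) → (444/25, 61/25)

image vertices: (-258/25, -27/25), (207/25, 58/25), (444/25, 61/25)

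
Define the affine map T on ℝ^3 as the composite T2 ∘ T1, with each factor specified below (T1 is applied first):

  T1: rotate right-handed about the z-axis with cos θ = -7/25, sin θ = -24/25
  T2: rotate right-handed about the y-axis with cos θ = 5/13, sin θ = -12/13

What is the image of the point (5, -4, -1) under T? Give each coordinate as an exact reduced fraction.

T(p) = (-71/65, -92/25, -1697/325)

T1 rotate right-handed about the z-axis with cos θ = -7/25, sin θ = -24/25: (5, -4, -1) → (-131/25, -92/25, -1)
T2 rotate right-handed about the y-axis with cos θ = 5/13, sin θ = -12/13: (-131/25, -92/25, -1) → (-71/65, -92/25, -1697/325)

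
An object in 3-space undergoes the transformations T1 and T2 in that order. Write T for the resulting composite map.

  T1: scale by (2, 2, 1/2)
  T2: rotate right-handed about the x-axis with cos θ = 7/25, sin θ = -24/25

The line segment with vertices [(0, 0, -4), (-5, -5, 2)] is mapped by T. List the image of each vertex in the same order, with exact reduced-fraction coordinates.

T1 scale by (2, 2, 1/2): (0, 0, -4) → (0, 0, -2); (-5, -5, 2) → (-10, -10, 1)
T2 rotate right-handed about the x-axis with cos θ = 7/25, sin θ = -24/25: (0, 0, -2) → (0, -48/25, -14/25); (-10, -10, 1) → (-10, -46/25, 247/25)

image vertices: (0, -48/25, -14/25), (-10, -46/25, 247/25)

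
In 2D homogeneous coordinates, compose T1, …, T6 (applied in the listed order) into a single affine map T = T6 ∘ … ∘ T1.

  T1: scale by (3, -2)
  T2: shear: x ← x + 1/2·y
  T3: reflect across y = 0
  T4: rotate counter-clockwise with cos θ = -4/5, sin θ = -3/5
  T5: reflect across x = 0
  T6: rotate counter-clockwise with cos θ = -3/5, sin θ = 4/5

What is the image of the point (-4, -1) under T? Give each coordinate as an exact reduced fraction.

T(p) = (-2, -11)

T1 scale by (3, -2): (-4, -1) → (-12, 2)
T2 shear: x ← x + 1/2·y: (-12, 2) → (-11, 2)
T3 reflect across y = 0: (-11, 2) → (-11, -2)
T4 rotate counter-clockwise with cos θ = -4/5, sin θ = -3/5: (-11, -2) → (38/5, 41/5)
T5 reflect across x = 0: (38/5, 41/5) → (-38/5, 41/5)
T6 rotate counter-clockwise with cos θ = -3/5, sin θ = 4/5: (-38/5, 41/5) → (-2, -11)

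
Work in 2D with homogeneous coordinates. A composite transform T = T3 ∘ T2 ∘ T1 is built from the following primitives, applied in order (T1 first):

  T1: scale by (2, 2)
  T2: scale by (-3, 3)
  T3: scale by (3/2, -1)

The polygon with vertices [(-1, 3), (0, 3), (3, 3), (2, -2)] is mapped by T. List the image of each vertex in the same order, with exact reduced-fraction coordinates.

image vertices: (9, -18), (0, -18), (-27, -18), (-18, 12)

T1 scale by (2, 2): (-1, 3) → (-2, 6); (0, 3) → (0, 6); (3, 3) → (6, 6); (2, -2) → (4, -4)
T2 scale by (-3, 3): (-2, 6) → (6, 18); (0, 6) → (0, 18); (6, 6) → (-18, 18); (4, -4) → (-12, -12)
T3 scale by (3/2, -1): (6, 18) → (9, -18); (0, 18) → (0, -18); (-18, 18) → (-27, -18); (-12, -12) → (-18, 12)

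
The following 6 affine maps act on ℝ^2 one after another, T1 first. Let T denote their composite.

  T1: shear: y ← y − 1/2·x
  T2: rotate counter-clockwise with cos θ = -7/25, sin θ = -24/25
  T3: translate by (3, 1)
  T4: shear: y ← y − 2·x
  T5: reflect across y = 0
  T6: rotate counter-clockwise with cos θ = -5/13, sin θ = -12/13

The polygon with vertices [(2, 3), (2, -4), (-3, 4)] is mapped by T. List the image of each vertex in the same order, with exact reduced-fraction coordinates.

T1 shear: y ← y − 1/2·x: (2, 3) → (2, 2); (2, -4) → (2, -5); (-3, 4) → (-3, 11/2)
T2 rotate counter-clockwise with cos θ = -7/25, sin θ = -24/25: (2, 2) → (34/25, -62/25); (2, -5) → (-134/25, -13/25); (-3, 11/2) → (153/25, 67/50)
T3 translate by (3, 1): (34/25, -62/25) → (109/25, -37/25); (-134/25, -13/25) → (-59/25, 12/25); (153/25, 67/50) → (228/25, 117/50)
T4 shear: y ← y − 2·x: (109/25, -37/25) → (109/25, -51/5); (-59/25, 12/25) → (-59/25, 26/5); (228/25, 117/50) → (228/25, -159/10)
T5 reflect across y = 0: (109/25, -51/5) → (109/25, 51/5); (-59/25, 26/5) → (-59/25, -26/5); (228/25, -159/10) → (228/25, 159/10)
T6 rotate counter-clockwise with cos θ = -5/13, sin θ = -12/13: (109/25, 51/5) → (503/65, -2583/325); (-59/25, -26/5) → (-253/65, 1358/325); (228/25, 159/10) → (726/65, -9447/650)

image vertices: (503/65, -2583/325), (-253/65, 1358/325), (726/65, -9447/650)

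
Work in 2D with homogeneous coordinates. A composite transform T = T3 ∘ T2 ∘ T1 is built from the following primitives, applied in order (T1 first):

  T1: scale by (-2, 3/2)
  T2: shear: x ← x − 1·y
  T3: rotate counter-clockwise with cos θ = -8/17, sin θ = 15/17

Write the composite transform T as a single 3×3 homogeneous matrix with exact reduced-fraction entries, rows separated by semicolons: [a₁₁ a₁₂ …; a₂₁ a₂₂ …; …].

T1 = [-2 0 0; 0 3/2 0; 0 0 1]
T2·T1 = [-2 -3/2 0; 0 3/2 0; 0 0 1]
T3·…·T1 = [16/17 -21/34 0; -30/17 -69/34 0; 0 0 1]

T = [16/17 -21/34 0; -30/17 -69/34 0; 0 0 1]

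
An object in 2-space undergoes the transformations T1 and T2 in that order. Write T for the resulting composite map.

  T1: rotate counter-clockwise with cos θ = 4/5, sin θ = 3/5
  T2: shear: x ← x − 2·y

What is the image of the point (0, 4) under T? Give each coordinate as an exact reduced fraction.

T1 rotate counter-clockwise with cos θ = 4/5, sin θ = 3/5: (0, 4) → (-12/5, 16/5)
T2 shear: x ← x − 2·y: (-12/5, 16/5) → (-44/5, 16/5)

T(p) = (-44/5, 16/5)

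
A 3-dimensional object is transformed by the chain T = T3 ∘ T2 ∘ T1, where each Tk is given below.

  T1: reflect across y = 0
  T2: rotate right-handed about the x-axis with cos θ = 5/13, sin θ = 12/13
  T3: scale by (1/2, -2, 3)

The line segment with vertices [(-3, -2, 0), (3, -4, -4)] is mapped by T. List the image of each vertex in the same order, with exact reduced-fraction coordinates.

image vertices: (-3/2, -20/13, 72/13), (3/2, -136/13, 84/13)

T1 reflect across y = 0: (-3, -2, 0) → (-3, 2, 0); (3, -4, -4) → (3, 4, -4)
T2 rotate right-handed about the x-axis with cos θ = 5/13, sin θ = 12/13: (-3, 2, 0) → (-3, 10/13, 24/13); (3, 4, -4) → (3, 68/13, 28/13)
T3 scale by (1/2, -2, 3): (-3, 10/13, 24/13) → (-3/2, -20/13, 72/13); (3, 68/13, 28/13) → (3/2, -136/13, 84/13)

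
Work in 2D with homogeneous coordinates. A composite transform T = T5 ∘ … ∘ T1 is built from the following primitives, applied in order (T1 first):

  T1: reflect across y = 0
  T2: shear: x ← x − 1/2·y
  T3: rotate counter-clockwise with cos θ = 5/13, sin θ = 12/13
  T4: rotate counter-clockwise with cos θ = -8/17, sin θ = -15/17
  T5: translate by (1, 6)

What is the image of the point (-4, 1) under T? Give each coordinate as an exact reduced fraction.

T(p) = (-440/221, 3569/442)

T1 reflect across y = 0: (-4, 1) → (-4, -1)
T2 shear: x ← x − 1/2·y: (-4, -1) → (-7/2, -1)
T3 rotate counter-clockwise with cos θ = 5/13, sin θ = 12/13: (-7/2, -1) → (-11/26, -47/13)
T4 rotate counter-clockwise with cos θ = -8/17, sin θ = -15/17: (-11/26, -47/13) → (-661/221, 917/442)
T5 translate by (1, 6): (-661/221, 917/442) → (-440/221, 3569/442)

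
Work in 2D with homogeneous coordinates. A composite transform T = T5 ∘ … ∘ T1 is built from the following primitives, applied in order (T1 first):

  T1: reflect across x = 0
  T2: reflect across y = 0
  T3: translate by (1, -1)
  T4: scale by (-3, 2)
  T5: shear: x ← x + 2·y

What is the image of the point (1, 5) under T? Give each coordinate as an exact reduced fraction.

T1 reflect across x = 0: (1, 5) → (-1, 5)
T2 reflect across y = 0: (-1, 5) → (-1, -5)
T3 translate by (1, -1): (-1, -5) → (0, -6)
T4 scale by (-3, 2): (0, -6) → (0, -12)
T5 shear: x ← x + 2·y: (0, -12) → (-24, -12)

T(p) = (-24, -12)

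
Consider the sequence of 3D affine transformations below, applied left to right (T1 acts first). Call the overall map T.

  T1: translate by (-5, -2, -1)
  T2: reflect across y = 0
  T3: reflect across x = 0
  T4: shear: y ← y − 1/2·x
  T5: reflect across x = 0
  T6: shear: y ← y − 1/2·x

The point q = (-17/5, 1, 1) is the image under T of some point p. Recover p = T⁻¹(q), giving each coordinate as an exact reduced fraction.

p = (8/5, 1, 2)

T1 = [1 0 0 -5; 0 1 0 -2; 0 0 1 -1; 0 0 0 1]
T2·T1 = [1 0 0 -5; 0 -1 0 2; 0 0 1 -1; 0 0 0 1]
T3·…·T1 = [-1 0 0 5; 0 -1 0 2; 0 0 1 -1; 0 0 0 1]
T4·…·T1 = [-1 0 0 5; 1/2 -1 0 -1/2; 0 0 1 -1; 0 0 0 1]
T5·…·T1 = [1 0 0 -5; 1/2 -1 0 -1/2; 0 0 1 -1; 0 0 0 1]
T6·…·T1 = [1 0 0 -5; 0 -1 0 2; 0 0 1 -1; 0 0 0 1]
det M = -1; M⁻¹ = [1 0 0 5; 0 -1 0 2; 0 0 1 1; 0 0 0 1]
M⁻¹ · (-17/5, 1, 1)ᵀ = (8/5, 1, 2)ᵀ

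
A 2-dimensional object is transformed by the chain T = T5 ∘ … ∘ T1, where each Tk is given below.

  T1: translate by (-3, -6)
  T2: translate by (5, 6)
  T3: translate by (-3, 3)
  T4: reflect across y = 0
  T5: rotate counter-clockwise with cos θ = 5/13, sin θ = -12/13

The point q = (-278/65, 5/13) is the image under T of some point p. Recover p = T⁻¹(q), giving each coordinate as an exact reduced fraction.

p = (-1, 4/5)

T1 = [1 0 -3; 0 1 -6; 0 0 1]
T2·T1 = [1 0 2; 0 1 0; 0 0 1]
T3·…·T1 = [1 0 -1; 0 1 3; 0 0 1]
T4·…·T1 = [1 0 -1; 0 -1 -3; 0 0 1]
T5·…·T1 = [5/13 -12/13 -41/13; -12/13 -5/13 -3/13; 0 0 1]
det M = -1; M⁻¹ = [5/13 -12/13 1; -12/13 -5/13 -3; 0 0 1]
M⁻¹ · (-278/65, 5/13)ᵀ = (-1, 4/5)ᵀ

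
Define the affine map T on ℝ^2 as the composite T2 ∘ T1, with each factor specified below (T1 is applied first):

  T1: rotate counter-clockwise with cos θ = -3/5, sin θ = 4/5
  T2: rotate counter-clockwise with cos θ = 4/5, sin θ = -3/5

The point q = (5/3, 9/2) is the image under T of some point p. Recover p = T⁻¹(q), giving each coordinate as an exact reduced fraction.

T1 = [-3/5 -4/5 0; 4/5 -3/5 0; 0 0 1]
T2·T1 = [0 -1 0; 1 0 0; 0 0 1]
det M = 1; M⁻¹ = [0 1 0; -1 0 0; 0 0 1]
M⁻¹ · (5/3, 9/2)ᵀ = (9/2, -5/3)ᵀ

p = (9/2, -5/3)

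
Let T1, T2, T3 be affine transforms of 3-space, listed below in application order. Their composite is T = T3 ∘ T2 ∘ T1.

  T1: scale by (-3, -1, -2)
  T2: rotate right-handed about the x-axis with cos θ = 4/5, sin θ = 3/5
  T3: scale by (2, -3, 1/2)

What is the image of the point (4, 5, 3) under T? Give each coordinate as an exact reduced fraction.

T(p) = (-24, 6/5, -39/10)

T1 scale by (-3, -1, -2): (4, 5, 3) → (-12, -5, -6)
T2 rotate right-handed about the x-axis with cos θ = 4/5, sin θ = 3/5: (-12, -5, -6) → (-12, -2/5, -39/5)
T3 scale by (2, -3, 1/2): (-12, -2/5, -39/5) → (-24, 6/5, -39/10)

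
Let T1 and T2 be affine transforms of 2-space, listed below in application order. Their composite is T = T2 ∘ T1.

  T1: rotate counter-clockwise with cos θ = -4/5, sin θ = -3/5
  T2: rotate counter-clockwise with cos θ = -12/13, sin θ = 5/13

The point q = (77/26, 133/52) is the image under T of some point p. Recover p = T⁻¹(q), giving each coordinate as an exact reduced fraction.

T1 = [-4/5 3/5 0; -3/5 -4/5 0; 0 0 1]
T2·T1 = [63/65 -16/65 0; 16/65 63/65 0; 0 0 1]
det M = 1; M⁻¹ = [63/65 16/65 0; -16/65 63/65 0; 0 0 1]
M⁻¹ · (77/26, 133/52)ᵀ = (7/2, 7/4)ᵀ

p = (7/2, 7/4)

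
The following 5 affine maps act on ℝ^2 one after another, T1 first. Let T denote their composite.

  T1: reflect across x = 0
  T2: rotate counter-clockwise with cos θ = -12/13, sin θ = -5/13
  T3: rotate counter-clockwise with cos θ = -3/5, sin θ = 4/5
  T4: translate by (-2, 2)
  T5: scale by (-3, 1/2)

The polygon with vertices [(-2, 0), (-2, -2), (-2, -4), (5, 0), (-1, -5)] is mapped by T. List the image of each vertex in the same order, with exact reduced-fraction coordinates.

image vertices: (54/65, 32/65), (252/65, -24/65), (90/13, -16/13), (246/13, 59/26), (717/65, -183/130)

T1 reflect across x = 0: (-2, 0) → (2, 0); (-2, -2) → (2, -2); (-2, -4) → (2, -4); (5, 0) → (-5, 0); (-1, -5) → (1, -5)
T2 rotate counter-clockwise with cos θ = -12/13, sin θ = -5/13: (2, 0) → (-24/13, -10/13); (2, -2) → (-34/13, 14/13); (2, -4) → (-44/13, 38/13); (-5, 0) → (60/13, 25/13); (1, -5) → (-37/13, 55/13)
T3 rotate counter-clockwise with cos θ = -3/5, sin θ = 4/5: (-24/13, -10/13) → (112/65, -66/65); (-34/13, 14/13) → (46/65, -178/65); (-44/13, 38/13) → (-4/13, -58/13); (60/13, 25/13) → (-56/13, 33/13); (-37/13, 55/13) → (-109/65, -313/65)
T4 translate by (-2, 2): (112/65, -66/65) → (-18/65, 64/65); (46/65, -178/65) → (-84/65, -48/65); (-4/13, -58/13) → (-30/13, -32/13); (-56/13, 33/13) → (-82/13, 59/13); (-109/65, -313/65) → (-239/65, -183/65)
T5 scale by (-3, 1/2): (-18/65, 64/65) → (54/65, 32/65); (-84/65, -48/65) → (252/65, -24/65); (-30/13, -32/13) → (90/13, -16/13); (-82/13, 59/13) → (246/13, 59/26); (-239/65, -183/65) → (717/65, -183/130)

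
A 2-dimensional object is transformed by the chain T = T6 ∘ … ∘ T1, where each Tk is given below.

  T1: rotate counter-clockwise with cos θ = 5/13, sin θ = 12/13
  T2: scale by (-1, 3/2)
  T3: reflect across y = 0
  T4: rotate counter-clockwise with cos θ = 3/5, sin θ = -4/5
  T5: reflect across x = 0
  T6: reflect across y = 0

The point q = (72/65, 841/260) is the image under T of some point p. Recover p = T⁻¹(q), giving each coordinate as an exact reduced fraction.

p = (1, 5/2)

T1 = [5/13 -12/13 0; 12/13 5/13 0; 0 0 1]
T2·T1 = [-5/13 12/13 0; 18/13 15/26 0; 0 0 1]
T3·…·T1 = [-5/13 12/13 0; -18/13 -15/26 0; 0 0 1]
T4·…·T1 = [-87/65 6/65 0; -34/65 -141/130 0; 0 0 1]
T5·…·T1 = [87/65 -6/65 0; -34/65 -141/130 0; 0 0 1]
T6·…·T1 = [87/65 -6/65 0; 34/65 141/130 0; 0 0 1]
det M = 3/2; M⁻¹ = [47/65 4/65 0; -68/195 58/65 0; 0 0 1]
M⁻¹ · (72/65, 841/260)ᵀ = (1, 5/2)ᵀ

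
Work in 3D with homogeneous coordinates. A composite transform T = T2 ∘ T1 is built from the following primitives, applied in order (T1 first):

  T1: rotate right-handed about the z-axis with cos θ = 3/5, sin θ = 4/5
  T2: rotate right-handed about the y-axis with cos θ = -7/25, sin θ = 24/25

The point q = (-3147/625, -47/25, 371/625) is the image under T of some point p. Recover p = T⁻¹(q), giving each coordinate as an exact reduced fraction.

T1 = [3/5 -4/5 0 0; 4/5 3/5 0 0; 0 0 1 0; 0 0 0 1]
T2·T1 = [-21/125 28/125 24/25 0; 4/5 3/5 0 0; -72/125 96/125 -7/25 0; 0 0 0 1]
det M = 1; M⁻¹ = [-21/125 4/5 -72/125 0; 28/125 3/5 96/125 0; 24/25 0 -7/25 0; 0 0 0 1]
M⁻¹ · (-3147/625, -47/25, 371/625)ᵀ = (-1, -9/5, -5)ᵀ

p = (-1, -9/5, -5)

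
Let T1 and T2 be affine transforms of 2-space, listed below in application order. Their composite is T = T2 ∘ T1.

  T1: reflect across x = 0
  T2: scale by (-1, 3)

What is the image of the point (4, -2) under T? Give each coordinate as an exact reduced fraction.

T1 reflect across x = 0: (4, -2) → (-4, -2)
T2 scale by (-1, 3): (-4, -2) → (4, -6)

T(p) = (4, -6)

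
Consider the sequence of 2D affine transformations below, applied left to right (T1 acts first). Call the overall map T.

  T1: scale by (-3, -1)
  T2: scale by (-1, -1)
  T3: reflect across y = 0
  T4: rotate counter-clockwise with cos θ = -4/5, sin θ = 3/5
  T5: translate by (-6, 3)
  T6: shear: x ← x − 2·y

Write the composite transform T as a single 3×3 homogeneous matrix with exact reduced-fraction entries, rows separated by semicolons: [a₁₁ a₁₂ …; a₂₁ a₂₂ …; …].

T1 = [-3 0 0; 0 -1 0; 0 0 1]
T2·T1 = [3 0 0; 0 1 0; 0 0 1]
T3·…·T1 = [3 0 0; 0 -1 0; 0 0 1]
T4·…·T1 = [-12/5 3/5 0; 9/5 4/5 0; 0 0 1]
T5·…·T1 = [-12/5 3/5 -6; 9/5 4/5 3; 0 0 1]
T6·…·T1 = [-6 -1 -12; 9/5 4/5 3; 0 0 1]

T = [-6 -1 -12; 9/5 4/5 3; 0 0 1]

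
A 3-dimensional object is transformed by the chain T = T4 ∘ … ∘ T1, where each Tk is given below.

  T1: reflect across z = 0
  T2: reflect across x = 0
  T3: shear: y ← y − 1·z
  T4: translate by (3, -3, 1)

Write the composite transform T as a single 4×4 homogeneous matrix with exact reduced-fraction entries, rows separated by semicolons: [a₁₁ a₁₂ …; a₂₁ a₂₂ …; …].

T1 = [1 0 0 0; 0 1 0 0; 0 0 -1 0; 0 0 0 1]
T2·T1 = [-1 0 0 0; 0 1 0 0; 0 0 -1 0; 0 0 0 1]
T3·…·T1 = [-1 0 0 0; 0 1 1 0; 0 0 -1 0; 0 0 0 1]
T4·…·T1 = [-1 0 0 3; 0 1 1 -3; 0 0 -1 1; 0 0 0 1]

T = [-1 0 0 3; 0 1 1 -3; 0 0 -1 1; 0 0 0 1]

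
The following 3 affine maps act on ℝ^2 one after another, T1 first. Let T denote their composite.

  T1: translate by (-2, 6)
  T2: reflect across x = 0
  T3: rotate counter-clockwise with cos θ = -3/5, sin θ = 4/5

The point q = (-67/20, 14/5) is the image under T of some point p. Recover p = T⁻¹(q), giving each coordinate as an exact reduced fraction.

T1 = [1 0 -2; 0 1 6; 0 0 1]
T2·T1 = [-1 0 2; 0 1 6; 0 0 1]
T3·…·T1 = [3/5 -4/5 -6; -4/5 -3/5 -2; 0 0 1]
det M = -1; M⁻¹ = [3/5 -4/5 2; -4/5 -3/5 -6; 0 0 1]
M⁻¹ · (-67/20, 14/5)ᵀ = (-9/4, -5)ᵀ

p = (-9/4, -5)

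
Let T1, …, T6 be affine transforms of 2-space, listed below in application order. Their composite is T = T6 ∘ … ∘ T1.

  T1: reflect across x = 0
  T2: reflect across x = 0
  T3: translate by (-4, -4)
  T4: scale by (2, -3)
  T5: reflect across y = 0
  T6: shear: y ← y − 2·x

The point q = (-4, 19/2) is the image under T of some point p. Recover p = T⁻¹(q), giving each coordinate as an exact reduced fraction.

p = (2, 9/2)

T1 = [-1 0 0; 0 1 0; 0 0 1]
T2·T1 = [1 0 0; 0 1 0; 0 0 1]
T3·…·T1 = [1 0 -4; 0 1 -4; 0 0 1]
T4·…·T1 = [2 0 -8; 0 -3 12; 0 0 1]
T5·…·T1 = [2 0 -8; 0 3 -12; 0 0 1]
T6·…·T1 = [2 0 -8; -4 3 4; 0 0 1]
det M = 6; M⁻¹ = [1/2 0 4; 2/3 1/3 4; 0 0 1]
M⁻¹ · (-4, 19/2)ᵀ = (2, 9/2)ᵀ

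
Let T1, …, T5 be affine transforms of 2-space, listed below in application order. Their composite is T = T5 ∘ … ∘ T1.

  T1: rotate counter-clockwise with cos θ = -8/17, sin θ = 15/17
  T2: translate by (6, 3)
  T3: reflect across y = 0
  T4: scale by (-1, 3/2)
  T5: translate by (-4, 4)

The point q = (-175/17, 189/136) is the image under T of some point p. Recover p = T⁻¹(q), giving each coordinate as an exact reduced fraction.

p = (-5/4, 1/3)

T1 = [-8/17 -15/17 0; 15/17 -8/17 0; 0 0 1]
T2·T1 = [-8/17 -15/17 6; 15/17 -8/17 3; 0 0 1]
T3·…·T1 = [-8/17 -15/17 6; -15/17 8/17 -3; 0 0 1]
T4·…·T1 = [8/17 15/17 -6; -45/34 12/17 -9/2; 0 0 1]
T5·…·T1 = [8/17 15/17 -10; -45/34 12/17 -1/2; 0 0 1]
det M = 3/2; M⁻¹ = [8/17 -10/17 75/17; 15/17 16/51 458/51; 0 0 1]
M⁻¹ · (-175/17, 189/136)ᵀ = (-5/4, 1/3)ᵀ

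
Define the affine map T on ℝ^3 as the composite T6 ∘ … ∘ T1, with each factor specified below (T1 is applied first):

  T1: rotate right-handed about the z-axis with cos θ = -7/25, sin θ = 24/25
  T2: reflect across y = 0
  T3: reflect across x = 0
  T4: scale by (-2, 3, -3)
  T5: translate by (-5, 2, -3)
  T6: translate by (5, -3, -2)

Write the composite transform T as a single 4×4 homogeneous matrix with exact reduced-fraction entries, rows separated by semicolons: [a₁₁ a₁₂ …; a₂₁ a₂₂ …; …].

T1 = [-7/25 -24/25 0 0; 24/25 -7/25 0 0; 0 0 1 0; 0 0 0 1]
T2·T1 = [-7/25 -24/25 0 0; -24/25 7/25 0 0; 0 0 1 0; 0 0 0 1]
T3·…·T1 = [7/25 24/25 0 0; -24/25 7/25 0 0; 0 0 1 0; 0 0 0 1]
T4·…·T1 = [-14/25 -48/25 0 0; -72/25 21/25 0 0; 0 0 -3 0; 0 0 0 1]
T5·…·T1 = [-14/25 -48/25 0 -5; -72/25 21/25 0 2; 0 0 -3 -3; 0 0 0 1]
T6·…·T1 = [-14/25 -48/25 0 0; -72/25 21/25 0 -1; 0 0 -3 -5; 0 0 0 1]

T = [-14/25 -48/25 0 0; -72/25 21/25 0 -1; 0 0 -3 -5; 0 0 0 1]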